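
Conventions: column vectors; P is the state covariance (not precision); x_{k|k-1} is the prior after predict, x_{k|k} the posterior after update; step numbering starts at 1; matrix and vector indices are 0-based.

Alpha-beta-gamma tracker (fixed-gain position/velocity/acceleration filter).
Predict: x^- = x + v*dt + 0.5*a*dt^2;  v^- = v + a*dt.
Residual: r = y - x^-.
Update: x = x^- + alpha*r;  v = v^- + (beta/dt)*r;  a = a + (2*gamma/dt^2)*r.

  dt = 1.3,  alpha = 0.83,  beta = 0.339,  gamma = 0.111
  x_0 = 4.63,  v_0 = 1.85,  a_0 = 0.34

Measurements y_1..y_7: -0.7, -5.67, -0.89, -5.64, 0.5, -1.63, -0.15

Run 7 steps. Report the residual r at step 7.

step 1: x_pred=7.3223  r=-8.0223  x^+=0.6638  v^+=0.2000  a^+=-0.7138
step 2: x_pred=0.3207  r=-5.9907  x^+=-4.6516  v^+=-2.2901  a^+=-1.5008
step 3: x_pred=-8.8969  r=8.0069  x^+=-2.2512  v^+=-2.1531  a^+=-0.4490
step 4: x_pred=-5.4296  r=-0.2104  x^+=-5.6042  v^+=-2.7917  a^+=-0.4766
step 5: x_pred=-9.6361  r=10.1361  x^+=-1.2231  v^+=-0.7680  a^+=0.8549
step 6: x_pred=-1.4992  r=-0.1308  x^+=-1.6078  v^+=0.3092  a^+=0.8377
step 7: x_pred=-0.4979  r=0.3479  x^+=-0.2091  v^+=1.4890  a^+=0.8834

resid = 0.3479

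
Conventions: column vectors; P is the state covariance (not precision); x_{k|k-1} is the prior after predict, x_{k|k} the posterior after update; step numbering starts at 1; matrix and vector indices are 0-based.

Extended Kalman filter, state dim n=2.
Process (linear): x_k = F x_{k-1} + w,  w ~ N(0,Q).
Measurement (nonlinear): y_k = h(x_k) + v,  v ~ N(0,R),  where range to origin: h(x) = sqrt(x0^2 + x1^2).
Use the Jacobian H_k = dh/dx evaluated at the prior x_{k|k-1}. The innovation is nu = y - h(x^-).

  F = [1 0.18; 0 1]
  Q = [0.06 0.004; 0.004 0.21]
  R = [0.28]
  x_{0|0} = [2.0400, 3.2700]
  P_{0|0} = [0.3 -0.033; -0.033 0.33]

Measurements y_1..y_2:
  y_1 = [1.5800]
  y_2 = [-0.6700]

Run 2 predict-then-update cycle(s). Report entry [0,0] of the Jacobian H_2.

H_jac[0,0] = 0.7631

step 1: x^-=[2.6286, 3.2700]  P^-=[0.3588 0.0304; 0.0304 0.5400]  H_jac=[0.6265 0.7794]  S=[0.7786]  K=[0.3192; 0.5650]  nu=[-2.6155]  x^+=[1.7938, 1.7921]  P^+=[0.2795 -0.1100; -0.1100 0.2914]
step 2: x^-=[2.1164, 1.7921]  P^-=[0.3093 -0.0536; -0.0536 0.5014]  H_jac=[0.7631 0.6462]  S=[0.6167]  K=[0.3267; 0.4591]  nu=[-3.4432]  x^+=[0.9916, 0.2112]  P^+=[0.2435 -0.1461; -0.1461 0.3714]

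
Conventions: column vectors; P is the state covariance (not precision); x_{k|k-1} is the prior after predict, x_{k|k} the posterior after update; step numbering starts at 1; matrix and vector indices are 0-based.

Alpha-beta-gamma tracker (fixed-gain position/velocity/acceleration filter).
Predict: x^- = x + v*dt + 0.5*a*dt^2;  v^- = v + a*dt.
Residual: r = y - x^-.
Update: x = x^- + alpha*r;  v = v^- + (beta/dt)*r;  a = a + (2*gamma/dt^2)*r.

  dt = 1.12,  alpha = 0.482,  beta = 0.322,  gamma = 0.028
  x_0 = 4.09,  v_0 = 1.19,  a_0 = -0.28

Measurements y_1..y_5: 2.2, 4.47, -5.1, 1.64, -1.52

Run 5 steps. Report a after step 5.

a_post = -0.3578

step 1: x_pred=5.2472  r=-3.0472  x^+=3.7784  v^+=0.0003  a^+=-0.4160
step 2: x_pred=3.5179  r=0.9521  x^+=3.9768  v^+=-0.1919  a^+=-0.3735
step 3: x_pred=3.5276  r=-8.6276  x^+=-0.6309  v^+=-3.0907  a^+=-0.7587
step 4: x_pred=-4.5683  r=6.2083  x^+=-1.5759  v^+=-2.1555  a^+=-0.4815
step 5: x_pred=-4.2921  r=2.7721  x^+=-2.9560  v^+=-1.8979  a^+=-0.3578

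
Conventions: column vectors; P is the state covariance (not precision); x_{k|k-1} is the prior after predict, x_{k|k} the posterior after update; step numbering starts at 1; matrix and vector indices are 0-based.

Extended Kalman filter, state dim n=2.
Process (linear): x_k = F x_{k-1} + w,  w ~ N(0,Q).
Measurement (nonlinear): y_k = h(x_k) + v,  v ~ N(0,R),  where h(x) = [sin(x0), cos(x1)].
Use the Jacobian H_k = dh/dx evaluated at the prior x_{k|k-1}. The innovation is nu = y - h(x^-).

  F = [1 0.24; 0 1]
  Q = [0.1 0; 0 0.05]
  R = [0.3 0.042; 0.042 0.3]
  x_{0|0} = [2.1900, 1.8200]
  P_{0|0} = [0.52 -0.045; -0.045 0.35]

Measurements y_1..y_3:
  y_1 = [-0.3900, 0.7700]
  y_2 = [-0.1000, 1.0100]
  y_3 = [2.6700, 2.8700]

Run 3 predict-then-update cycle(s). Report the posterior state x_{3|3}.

x_post = [2.0204, -0.0003]

step 1: x^-=[2.6268, 1.8200]  P^-=[0.6186 0.0390; 0.0390 0.4000]  H_jac=[-0.8704 0.0000; 0.0000 -0.9691]  S=[0.7686 0.0749; 0.0749 0.6757]  K=[-0.7026 0.0219; 0.0119 -0.5750]  nu=[-0.8824, 1.0166]  x^+=[3.2691, 1.2249]  P^+=[0.2411 0.0237; 0.0237 0.1775]
step 2: x^-=[3.5630, 1.2249]  P^-=[0.3627 0.0663; 0.0663 0.2275]  H_jac=[-0.9125 0.0000; 0.0000 -0.9408]  S=[0.6020 0.0989; 0.0989 0.5013]  K=[-0.5471 -0.0164; -0.0313 -0.4207]  nu=[0.3091, 0.6710]  x^+=[3.3829, 0.9330]  P^+=[0.1806 0.0297; 0.0297 0.1356]
step 3: x^-=[3.6068, 0.9330]  P^-=[0.3027 0.0622; 0.0622 0.1856]  H_jac=[-0.8937 0.0000; 0.0000 -0.8034]  S=[0.5417 0.0867; 0.0867 0.4198]  K=[-0.4967 -0.0165; -0.0474 -0.3454]  nu=[3.1186, 2.2745]  x^+=[2.0204, -0.0003]  P^+=[0.1675 0.0321; 0.0321 0.1314]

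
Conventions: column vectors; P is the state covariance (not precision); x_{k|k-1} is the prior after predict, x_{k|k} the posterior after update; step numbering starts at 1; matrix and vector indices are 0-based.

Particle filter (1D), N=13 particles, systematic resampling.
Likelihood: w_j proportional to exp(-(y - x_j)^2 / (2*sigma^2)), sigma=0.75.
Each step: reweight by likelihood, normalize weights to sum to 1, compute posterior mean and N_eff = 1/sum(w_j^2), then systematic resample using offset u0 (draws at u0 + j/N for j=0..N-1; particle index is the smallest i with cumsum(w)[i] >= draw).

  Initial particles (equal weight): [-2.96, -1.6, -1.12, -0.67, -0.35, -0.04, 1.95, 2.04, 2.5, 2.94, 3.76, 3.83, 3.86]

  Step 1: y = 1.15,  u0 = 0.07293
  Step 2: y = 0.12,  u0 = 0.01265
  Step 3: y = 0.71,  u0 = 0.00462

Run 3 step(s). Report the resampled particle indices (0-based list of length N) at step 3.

resampled_idx = [0, 1, 2, 4, 4, 5, 6, 7, 8, 9, 9, 10, 11]

step 1: w=[0.0000, 0.0007, 0.0057, 0.0292, 0.0750, 0.1573, 0.3136, 0.2739, 0.1096, 0.0321, 0.0013, 0.0009, 0.0008]  mean=1.4908  Neff=4.5945  idx=[4, 5, 5, 6, 6, 6, 6, 7, 7, 7, 7, 8, 9]
step 2: w=[0.2618, 0.3114, 0.3114, 0.0162, 0.0162, 0.0162, 0.0162, 0.0120, 0.0120, 0.0120, 0.0120, 0.0021, 0.0003]  mean=0.1142  Neff=3.7860  idx=[0, 0, 0, 0, 1, 1, 1, 1, 2, 2, 2, 2, 6]
step 3: w=[0.0560, 0.0560, 0.0560, 0.0560, 0.0922, 0.0922, 0.0922, 0.0922, 0.0922, 0.0922, 0.0922, 0.0922, 0.0387]  mean=-0.0323  Neff=12.1957  idx=[0, 1, 2, 4, 4, 5, 6, 7, 8, 9, 9, 10, 11]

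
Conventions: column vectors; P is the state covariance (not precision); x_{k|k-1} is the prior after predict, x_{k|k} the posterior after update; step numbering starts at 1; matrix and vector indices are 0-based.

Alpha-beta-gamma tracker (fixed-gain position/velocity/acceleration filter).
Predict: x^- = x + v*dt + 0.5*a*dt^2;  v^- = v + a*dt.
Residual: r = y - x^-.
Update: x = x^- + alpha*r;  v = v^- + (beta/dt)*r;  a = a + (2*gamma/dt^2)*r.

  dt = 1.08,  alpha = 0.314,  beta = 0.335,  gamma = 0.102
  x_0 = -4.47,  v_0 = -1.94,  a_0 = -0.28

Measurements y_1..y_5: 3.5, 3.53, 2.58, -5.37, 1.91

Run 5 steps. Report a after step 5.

a_post = -2.3589

step 1: x_pred=-6.7285  r=10.2285  x^+=-3.5167  v^+=0.9303  a^+=1.5089
step 2: x_pred=-1.6320  r=5.1620  x^+=-0.0111  v^+=4.1611  a^+=2.4118
step 3: x_pred=5.8895  r=-3.3095  x^+=4.8503  v^+=5.7393  a^+=1.8329
step 4: x_pred=12.1177  r=-17.4877  x^+=6.6266  v^+=2.2944  a^+=-1.2256
step 5: x_pred=8.3898  r=-6.4798  x^+=6.3551  v^+=-1.0391  a^+=-2.3589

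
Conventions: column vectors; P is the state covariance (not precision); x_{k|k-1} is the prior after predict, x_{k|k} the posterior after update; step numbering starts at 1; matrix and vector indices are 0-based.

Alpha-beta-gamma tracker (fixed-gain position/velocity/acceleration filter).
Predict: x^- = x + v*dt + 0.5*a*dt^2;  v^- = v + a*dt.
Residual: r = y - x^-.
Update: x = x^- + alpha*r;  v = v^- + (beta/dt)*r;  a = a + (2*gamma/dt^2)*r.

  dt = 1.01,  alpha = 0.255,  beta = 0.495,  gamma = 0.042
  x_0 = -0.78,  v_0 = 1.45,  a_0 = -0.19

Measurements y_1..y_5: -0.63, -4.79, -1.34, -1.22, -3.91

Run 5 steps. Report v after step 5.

step 1: x_pred=0.5876  r=-1.2176  x^+=0.2771  v^+=0.6614  a^+=-0.2903
step 2: x_pred=0.7970  r=-5.5870  x^+=-0.6277  v^+=-2.3700  a^+=-0.7503
step 3: x_pred=-3.4041  r=2.0641  x^+=-2.8777  v^+=-2.1162  a^+=-0.5804
step 4: x_pred=-5.3111  r=4.0911  x^+=-4.2679  v^+=-0.6973  a^+=-0.2435
step 5: x_pred=-5.0964  r=1.1864  x^+=-4.7939  v^+=-0.3618  a^+=-0.1458

v_post = -0.3618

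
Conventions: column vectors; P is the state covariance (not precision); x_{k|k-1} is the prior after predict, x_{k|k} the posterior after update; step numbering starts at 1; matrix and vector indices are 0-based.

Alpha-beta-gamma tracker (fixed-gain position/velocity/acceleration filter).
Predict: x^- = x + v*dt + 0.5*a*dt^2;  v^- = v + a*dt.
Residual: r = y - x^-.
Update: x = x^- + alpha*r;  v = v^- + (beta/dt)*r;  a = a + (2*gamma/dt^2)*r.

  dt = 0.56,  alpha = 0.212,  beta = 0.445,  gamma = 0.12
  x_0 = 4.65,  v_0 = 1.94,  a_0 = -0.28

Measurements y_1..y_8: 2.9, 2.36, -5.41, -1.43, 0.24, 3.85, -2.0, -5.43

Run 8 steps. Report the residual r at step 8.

step 1: x_pred=5.6925  r=-2.7925  x^+=5.1005  v^+=-0.4358  a^+=-2.4171
step 2: x_pred=4.4774  r=-2.1174  x^+=4.0285  v^+=-3.4720  a^+=-4.0376
step 3: x_pred=1.4511  r=-6.8611  x^+=-0.0034  v^+=-11.1852  a^+=-9.2884
step 4: x_pred=-7.7236  r=6.2936  x^+=-6.3893  v^+=-11.3856  a^+=-4.4719
step 5: x_pred=-13.4664  r=13.7064  x^+=-10.5607  v^+=-2.9981  a^+=6.0177
step 6: x_pred=-11.2960  r=15.1460  x^+=-8.0851  v^+=12.4075  a^+=17.6091
step 7: x_pred=1.6242  r=-3.6242  x^+=0.8559  v^+=19.3886  a^+=14.8354
step 8: x_pred=14.0397  r=-19.4697  x^+=9.9121  v^+=12.2250  a^+=-0.0649

resid = -19.4697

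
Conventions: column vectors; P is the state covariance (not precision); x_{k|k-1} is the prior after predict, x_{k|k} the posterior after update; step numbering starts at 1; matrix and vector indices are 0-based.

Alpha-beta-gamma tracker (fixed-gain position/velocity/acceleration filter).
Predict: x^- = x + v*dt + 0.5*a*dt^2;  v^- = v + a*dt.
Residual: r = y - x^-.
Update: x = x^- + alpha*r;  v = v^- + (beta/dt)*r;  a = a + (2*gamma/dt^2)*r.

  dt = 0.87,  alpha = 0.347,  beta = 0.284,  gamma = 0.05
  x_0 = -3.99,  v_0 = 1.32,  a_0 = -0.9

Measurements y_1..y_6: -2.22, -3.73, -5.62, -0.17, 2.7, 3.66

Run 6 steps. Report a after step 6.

a_post = 1.2112

step 1: x_pred=-3.1822  r=0.9622  x^+=-2.8483  v^+=0.8511  a^+=-0.7729
step 2: x_pred=-2.4004  r=-1.3296  x^+=-2.8617  v^+=-0.2553  a^+=-0.9485
step 3: x_pred=-3.4429  r=-2.1771  x^+=-4.1983  v^+=-1.7913  a^+=-1.2362
step 4: x_pred=-6.2246  r=6.0546  x^+=-4.1236  v^+=-0.8903  a^+=-0.4363
step 5: x_pred=-5.0633  r=7.7633  x^+=-2.3694  v^+=1.2644  a^+=0.5894
step 6: x_pred=-1.0464  r=4.7064  x^+=0.5867  v^+=3.3135  a^+=1.2112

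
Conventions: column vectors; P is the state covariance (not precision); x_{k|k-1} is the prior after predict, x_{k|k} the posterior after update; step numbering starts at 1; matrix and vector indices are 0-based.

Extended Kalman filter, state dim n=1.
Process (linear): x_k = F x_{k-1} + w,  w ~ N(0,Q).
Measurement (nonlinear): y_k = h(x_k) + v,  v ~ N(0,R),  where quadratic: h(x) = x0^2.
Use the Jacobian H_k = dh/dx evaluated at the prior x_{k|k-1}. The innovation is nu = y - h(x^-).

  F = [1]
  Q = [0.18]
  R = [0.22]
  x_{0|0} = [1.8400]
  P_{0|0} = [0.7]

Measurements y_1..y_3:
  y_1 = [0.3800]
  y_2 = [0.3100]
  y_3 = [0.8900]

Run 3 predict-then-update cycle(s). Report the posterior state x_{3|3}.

step 1: x^-=[1.8400]  P^-=[0.8800]  H_jac=[3.6800]  S=[12.1373]  K=[0.2668]  nu=[-3.0056]  x^+=[1.0381]  P^+=[0.0160]
step 2: x^-=[1.0381]  P^-=[0.1960]  H_jac=[2.0761]  S=[1.0646]  K=[0.3821]  nu=[-0.7676]  x^+=[0.7448]  P^+=[0.0405]
step 3: x^-=[0.7448]  P^-=[0.2205]  H_jac=[1.4895]  S=[0.7092]  K=[0.4631]  nu=[0.3353]  x^+=[0.9000]  P^+=[0.0684]

x_post = [0.9000]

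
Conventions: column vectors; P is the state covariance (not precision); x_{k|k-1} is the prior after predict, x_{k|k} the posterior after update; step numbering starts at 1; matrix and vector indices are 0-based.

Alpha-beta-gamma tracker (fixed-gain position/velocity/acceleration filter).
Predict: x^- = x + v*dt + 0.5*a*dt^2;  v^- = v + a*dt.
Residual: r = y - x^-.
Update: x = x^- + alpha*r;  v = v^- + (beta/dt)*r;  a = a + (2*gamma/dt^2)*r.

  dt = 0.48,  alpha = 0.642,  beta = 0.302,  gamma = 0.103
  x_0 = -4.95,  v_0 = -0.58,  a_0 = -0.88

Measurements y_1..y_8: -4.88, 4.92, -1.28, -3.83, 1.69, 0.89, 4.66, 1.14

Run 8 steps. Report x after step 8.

x_post = 2.1737

step 1: x_pred=-5.3298  r=0.4498  x^+=-5.0410  v^+=-0.7194  a^+=-0.4779
step 2: x_pred=-5.4414  r=10.3614  x^+=1.2106  v^+=5.5703  a^+=8.7862
step 3: x_pred=4.8965  r=-6.1765  x^+=0.9312  v^+=5.9016  a^+=3.2638
step 4: x_pred=4.1399  r=-7.9699  x^+=-0.9768  v^+=2.4538  a^+=-3.8621
step 5: x_pred=-0.2438  r=1.9338  x^+=0.9977  v^+=1.8167  a^+=-2.1330
step 6: x_pred=1.6240  r=-0.7340  x^+=1.1528  v^+=0.3311  a^+=-2.7893
step 7: x_pred=0.9903  r=3.6697  x^+=3.3463  v^+=1.3010  a^+=0.4917
step 8: x_pred=4.0274  r=-2.8874  x^+=2.1737  v^+=-0.2796  a^+=-2.0899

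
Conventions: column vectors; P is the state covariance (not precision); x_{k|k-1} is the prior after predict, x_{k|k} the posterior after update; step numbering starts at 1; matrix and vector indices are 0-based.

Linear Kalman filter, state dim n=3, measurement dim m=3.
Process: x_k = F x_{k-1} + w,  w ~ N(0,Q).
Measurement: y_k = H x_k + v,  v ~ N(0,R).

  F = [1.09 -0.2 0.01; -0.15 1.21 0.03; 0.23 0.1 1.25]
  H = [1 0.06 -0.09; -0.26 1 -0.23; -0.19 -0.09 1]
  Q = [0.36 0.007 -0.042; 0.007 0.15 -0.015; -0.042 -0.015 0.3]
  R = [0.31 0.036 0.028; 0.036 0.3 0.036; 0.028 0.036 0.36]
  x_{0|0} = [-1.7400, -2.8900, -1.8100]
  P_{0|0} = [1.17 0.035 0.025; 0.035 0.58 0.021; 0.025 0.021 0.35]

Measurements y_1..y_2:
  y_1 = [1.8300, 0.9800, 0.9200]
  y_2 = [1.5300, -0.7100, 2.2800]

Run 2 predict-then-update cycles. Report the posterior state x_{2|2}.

step 1: x^-=[-1.3367, -3.2902, -2.9517]  P^-=[1.7585 -0.2764 0.2752; -0.2764 1.0144 0.0645; 0.2752 0.0645 0.9358]  S=[1.9963 -0.6766 -0.0835; -0.6766 1.6298 -0.1313; -0.0835 -0.1313 1.2419]  K=[0.8090 -0.1522 0.0109; 0.1388 0.7236 0.1066; 0.1170 -0.0305 0.7114]  nu=[3.0985, 3.2438, 3.3216]  x^+=[0.7123, -0.1587, -0.3250]  P^+=[0.2484 0.0655 0.0742; 0.0655 0.2671 0.1048; 0.0742 0.1048 0.2818]
step 2: x^-=[0.8050, -0.3087, -0.2583]  P^-=[0.6384 -0.0069 0.0977; -0.0069 0.5300 0.1819; 0.0977 0.1819 0.8280]  S=[0.9367 -0.1269 -0.0582; -0.1269 0.8485 -0.0049; -0.0582 -0.0049 1.1452]  K=[0.6546 -0.1322 0.0127; 0.0972 0.5927 0.1258; 0.0764 -0.0245 0.6963]  nu=[0.7203, -0.2515, 2.6635]  x^+=[1.3435, -0.0525, 1.6573]  P^+=[0.2010 0.0506 0.0609; 0.0506 0.2217 0.0989; 0.0609 0.0989 0.2724]

x_post = [1.3435, -0.0525, 1.6573]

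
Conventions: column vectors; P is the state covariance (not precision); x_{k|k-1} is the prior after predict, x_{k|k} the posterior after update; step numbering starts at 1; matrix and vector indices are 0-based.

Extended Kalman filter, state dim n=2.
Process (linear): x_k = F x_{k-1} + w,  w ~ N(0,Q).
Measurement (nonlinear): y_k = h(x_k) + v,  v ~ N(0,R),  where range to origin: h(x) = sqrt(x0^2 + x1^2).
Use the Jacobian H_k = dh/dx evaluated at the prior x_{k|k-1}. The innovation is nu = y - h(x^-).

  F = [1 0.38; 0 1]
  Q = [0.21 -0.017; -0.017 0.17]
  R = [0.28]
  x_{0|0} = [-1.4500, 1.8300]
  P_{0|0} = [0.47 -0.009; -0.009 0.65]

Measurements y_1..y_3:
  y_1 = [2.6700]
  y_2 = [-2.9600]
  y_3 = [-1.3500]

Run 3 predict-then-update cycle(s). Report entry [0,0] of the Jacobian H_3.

step 1: x^-=[-0.7546, 1.8300]  P^-=[0.7670 0.2210; 0.2210 0.8200]  H_jac=[-0.3812 0.9245]  S=[0.9365]  K=[-0.0941; 0.7195]  nu=[0.6905]  x^+=[-0.8195, 2.3268]  P^+=[0.7587 0.2844; 0.2844 0.3352]
step 2: x^-=[0.0646, 2.3268]  P^-=[1.2333 0.3947; 0.3947 0.5052]  H_jac=[0.0278 0.9996]  S=[0.8077]  K=[0.5310; 0.6388]  nu=[-5.2877]  x^+=[-2.7430, -1.0511]  P^+=[1.0056 0.1208; 0.1208 0.1756]
step 3: x^-=[-3.1424, -1.0511]  P^-=[1.3327 0.1705; 0.1705 0.3456]  H_jac=[-0.9484 -0.3172]  S=[1.6160]  K=[-0.8156; -0.1679]  nu=[-4.6635]  x^+=[0.6611, -0.2680]  P^+=[0.2578 -0.0508; -0.0508 0.3000]

H_jac[0,0] = -0.9484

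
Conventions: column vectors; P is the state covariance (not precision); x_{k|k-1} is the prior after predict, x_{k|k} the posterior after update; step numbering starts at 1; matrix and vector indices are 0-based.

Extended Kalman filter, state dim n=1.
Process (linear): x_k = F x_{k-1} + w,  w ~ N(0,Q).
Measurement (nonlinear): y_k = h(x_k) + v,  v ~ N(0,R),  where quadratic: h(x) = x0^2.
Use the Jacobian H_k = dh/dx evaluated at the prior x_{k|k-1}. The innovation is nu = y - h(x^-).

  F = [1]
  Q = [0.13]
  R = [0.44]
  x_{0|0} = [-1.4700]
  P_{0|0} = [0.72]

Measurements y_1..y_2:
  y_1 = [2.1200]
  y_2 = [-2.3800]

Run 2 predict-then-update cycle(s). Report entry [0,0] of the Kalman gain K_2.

K[0,0] = -0.2658

step 1: x^-=[-1.4700]  P^-=[0.8500]  H_jac=[-2.9400]  S=[7.7871]  K=[-0.3209]  nu=[-0.0409]  x^+=[-1.4569]  P^+=[0.0480]
step 2: x^-=[-1.4569]  P^-=[0.1780]  H_jac=[-2.9137]  S=[1.9514]  K=[-0.2658]  nu=[-4.5025]  x^+=[-0.2600]  P^+=[0.0401]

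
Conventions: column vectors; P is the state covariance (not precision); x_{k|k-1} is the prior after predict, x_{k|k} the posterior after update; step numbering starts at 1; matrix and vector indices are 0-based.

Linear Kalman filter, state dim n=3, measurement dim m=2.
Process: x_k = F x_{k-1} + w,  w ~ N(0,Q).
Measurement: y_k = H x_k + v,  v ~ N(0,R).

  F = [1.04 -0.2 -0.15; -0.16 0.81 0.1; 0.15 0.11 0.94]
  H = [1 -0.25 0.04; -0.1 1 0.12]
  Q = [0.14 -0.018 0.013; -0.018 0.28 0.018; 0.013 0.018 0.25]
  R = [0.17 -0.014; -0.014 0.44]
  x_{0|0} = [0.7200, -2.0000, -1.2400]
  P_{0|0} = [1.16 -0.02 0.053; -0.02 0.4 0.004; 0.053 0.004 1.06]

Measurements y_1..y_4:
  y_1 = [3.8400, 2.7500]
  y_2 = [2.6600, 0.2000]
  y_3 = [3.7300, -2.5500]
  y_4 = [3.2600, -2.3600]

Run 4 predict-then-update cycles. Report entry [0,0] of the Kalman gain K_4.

K[0,0] = 0.6227

step 1: x^-=[1.3348, -1.8592, -1.2776]  P^-=[1.4265 -0.3030 0.0838; -0.3030 0.5869 0.1193; 0.0838 0.1193 1.2327]  S=[1.7910 -0.5971; -0.5971 1.1461]  K=[0.8640 0.0701; -0.0783 0.5102; 0.1609 0.3097]  nu=[2.0915, 4.8960]  x^+=[3.4851, 0.4747, 0.5750]  P^+=[0.1561 0.0372 -0.0236; 0.0372 0.2298 -0.0047; -0.0236 -0.0047 1.1359]
step 2: x^-=[3.4433, -0.1156, 1.1155]  P^-=[0.3352 -0.0681 -0.1463; -0.0681 0.4365 0.1450; -0.1463 0.1450 1.2536]  S=[0.5540 -0.2360; -0.2360 0.9498]  K=[0.6396 0.0334; -0.1150 0.4565; -0.1118 0.2986]  nu=[-0.8568, 0.5261]  x^+=[2.9129, 0.2231, 1.3684]  P^+=[0.1177 0.0261 -0.0720; 0.0261 0.2065 -0.0118; -0.0720 -0.0118 1.1462]
step 3: x^-=[2.7795, -0.1485, 1.7478]  P^-=[0.3122 -0.0729 -0.1989; -0.0729 0.4236 0.1447; -0.1989 0.1447 1.2461]  S=[0.5283 -0.2415; -0.2415 0.9387]  K=[0.6211 0.0234; -0.1238 0.4456; -0.2241 0.2770]  nu=[0.8434, -2.3333]  x^+=[3.2487, -1.2927, 0.9125]  P^+=[0.1149 0.0240 -0.0912; 0.0240 0.2024 -0.0182; -0.0912 -0.0182 1.1176]
step 4: x^-=[3.5003, -1.4756, 1.2029]  P^-=[0.3149 -0.0747 -0.2125; -0.0747 0.4206 0.1391; -0.2125 0.1391 1.2138]  S=[0.5307 -0.2447; -0.2447 0.9347]  K=[0.6227 0.0221; -0.1241 0.4434; -0.2541 0.2609]  nu=[-0.6574, -0.6787]  x^+=[3.0760, -1.6950, 1.1929]  P^+=[0.1154 0.0240 -0.0955; 0.0240 0.2018 -0.0212; -0.0955 -0.0212 1.0835]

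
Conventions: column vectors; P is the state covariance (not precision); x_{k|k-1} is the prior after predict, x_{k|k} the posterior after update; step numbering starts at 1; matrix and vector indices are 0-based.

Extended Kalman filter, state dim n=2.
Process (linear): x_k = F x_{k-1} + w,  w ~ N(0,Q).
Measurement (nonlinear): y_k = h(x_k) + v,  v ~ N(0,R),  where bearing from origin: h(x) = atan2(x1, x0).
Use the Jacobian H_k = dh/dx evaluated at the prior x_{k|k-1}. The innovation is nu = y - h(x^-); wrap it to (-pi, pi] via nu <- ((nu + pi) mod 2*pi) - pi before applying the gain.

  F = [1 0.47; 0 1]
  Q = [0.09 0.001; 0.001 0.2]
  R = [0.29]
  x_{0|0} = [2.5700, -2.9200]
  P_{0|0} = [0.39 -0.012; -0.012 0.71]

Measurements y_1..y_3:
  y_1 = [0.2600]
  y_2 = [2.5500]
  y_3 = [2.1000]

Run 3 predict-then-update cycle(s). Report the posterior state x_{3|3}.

x_post = [-3.7163, -3.9623]

step 1: x^-=[1.1976, -2.9200]  P^-=[0.6256 0.3227; 0.3227 0.9100]  H_jac=[0.2932 0.1202]  S=[0.3797]  K=[0.5852; 0.5374]  nu=[1.4416]  x^+=[2.0412, -2.1454]  P^+=[0.4955 0.2033; 0.2033 0.8004]
step 2: x^-=[1.0329, -2.1454]  P^-=[0.9534 0.5805; 0.5805 1.0004]  H_jac=[0.3784 0.1822]  S=[0.5398]  K=[0.8643; 0.7446]  nu=[-2.6111]  x^+=[-1.2240, -4.0896]  P^+=[0.5502 0.2331; 0.2331 0.7011]
step 3: x^-=[-3.1461, -4.0896]  P^-=[1.0142 0.5636; 0.5636 0.9011]  H_jac=[0.1536 -0.1182]  S=[0.3061]  K=[0.2914; -0.0650]  nu=[-1.9567]  x^+=[-3.7163, -3.9623]  P^+=[0.9882 0.5694; 0.5694 0.8998]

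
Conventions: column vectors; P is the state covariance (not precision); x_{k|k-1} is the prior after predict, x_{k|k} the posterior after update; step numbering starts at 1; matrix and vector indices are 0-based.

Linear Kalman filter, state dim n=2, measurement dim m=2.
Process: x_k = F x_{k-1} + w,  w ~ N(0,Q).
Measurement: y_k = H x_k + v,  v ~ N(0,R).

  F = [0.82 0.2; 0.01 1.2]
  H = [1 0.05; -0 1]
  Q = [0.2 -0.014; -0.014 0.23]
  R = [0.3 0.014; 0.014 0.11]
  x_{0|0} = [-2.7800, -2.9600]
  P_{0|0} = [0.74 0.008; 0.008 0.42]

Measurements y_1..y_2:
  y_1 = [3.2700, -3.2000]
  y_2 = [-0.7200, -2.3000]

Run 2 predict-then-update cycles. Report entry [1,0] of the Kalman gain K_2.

K[1,0] = -0.0032

step 1: x^-=[-2.8716, -3.5798]  P^-=[0.7170 0.1008; 0.1008 0.8351]  S=[1.0292 0.1565; 0.1565 0.9451]  K=[0.7031 -0.0098; 0.0042 0.8829]  nu=[6.3206, 0.3798]  x^+=[1.5685, -3.2179]  P^+=[0.2103 0.0088; 0.0088 0.0972]
step 2: x^-=[0.6426, -3.8458]  P^-=[0.3482 0.0197; 0.0197 0.3702]  S=[0.6511 0.0522; 0.0522 0.4802]  K=[0.5377 -0.0174; -0.0032 0.7713]  nu=[-1.1703, 1.5458]  x^+=[-0.0137, -2.6499]  P^+=[0.1608 0.0056; 0.0056 0.0848]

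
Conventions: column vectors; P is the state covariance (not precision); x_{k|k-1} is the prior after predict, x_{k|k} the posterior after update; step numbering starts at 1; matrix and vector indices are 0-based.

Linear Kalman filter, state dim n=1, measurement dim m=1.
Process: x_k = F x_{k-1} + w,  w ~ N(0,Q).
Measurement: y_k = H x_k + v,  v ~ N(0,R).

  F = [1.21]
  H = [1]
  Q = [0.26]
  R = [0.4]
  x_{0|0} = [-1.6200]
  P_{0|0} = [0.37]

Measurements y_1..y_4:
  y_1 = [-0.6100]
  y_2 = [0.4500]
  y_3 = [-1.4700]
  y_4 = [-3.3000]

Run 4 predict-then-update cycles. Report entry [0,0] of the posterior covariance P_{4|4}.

P_post[0,0] = 0.2426

step 1: x^-=[-1.9602]  P^-=[0.8017]  S=[1.2017]  K=[0.6671]  nu=[1.3502]  x^+=[-1.0594]  P^+=[0.2669]
step 2: x^-=[-1.2819]  P^-=[0.6507]  S=[1.0507]  K=[0.6193]  nu=[1.7319]  x^+=[-0.2093]  P^+=[0.2477]
step 3: x^-=[-0.2533]  P^-=[0.6227]  S=[1.0227]  K=[0.6089]  nu=[-1.2167]  x^+=[-0.9941]  P^+=[0.2435]
step 4: x^-=[-1.2029]  P^-=[0.6166]  S=[1.0166]  K=[0.6065]  nu=[-2.0971]  x^+=[-2.4748]  P^+=[0.2426]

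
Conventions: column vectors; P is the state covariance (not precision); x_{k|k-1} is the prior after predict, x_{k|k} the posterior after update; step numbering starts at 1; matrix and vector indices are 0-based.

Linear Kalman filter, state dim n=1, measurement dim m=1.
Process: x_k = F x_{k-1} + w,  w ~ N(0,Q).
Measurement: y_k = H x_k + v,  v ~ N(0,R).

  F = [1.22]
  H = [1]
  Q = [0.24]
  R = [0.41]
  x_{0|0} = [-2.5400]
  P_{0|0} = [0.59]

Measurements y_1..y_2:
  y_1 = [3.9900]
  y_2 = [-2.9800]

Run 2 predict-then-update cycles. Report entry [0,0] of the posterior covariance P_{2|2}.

step 1: x^-=[-3.0988]  P^-=[1.1182]  S=[1.5282]  K=[0.7317]  nu=[7.0888]  x^+=[2.0881]  P^+=[0.3000]
step 2: x^-=[2.5475]  P^-=[0.6865]  S=[1.0965]  K=[0.6261]  nu=[-5.5275]  x^+=[-0.9132]  P^+=[0.2567]

P_post[0,0] = 0.2567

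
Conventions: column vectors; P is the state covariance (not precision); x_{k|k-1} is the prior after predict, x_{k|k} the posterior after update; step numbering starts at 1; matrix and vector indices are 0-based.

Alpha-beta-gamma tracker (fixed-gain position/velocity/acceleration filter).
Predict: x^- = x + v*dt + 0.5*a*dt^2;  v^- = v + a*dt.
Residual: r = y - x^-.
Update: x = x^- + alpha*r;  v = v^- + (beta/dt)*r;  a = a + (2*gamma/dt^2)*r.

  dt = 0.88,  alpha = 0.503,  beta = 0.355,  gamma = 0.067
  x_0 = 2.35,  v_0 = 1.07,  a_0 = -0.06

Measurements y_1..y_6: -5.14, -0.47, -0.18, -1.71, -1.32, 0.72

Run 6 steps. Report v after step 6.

step 1: x_pred=3.2684  r=-8.4084  x^+=-0.9610  v^+=-2.3748  a^+=-1.5150
step 2: x_pred=-3.6375  r=3.1675  x^+=-2.0442  v^+=-2.4302  a^+=-0.9669
step 3: x_pred=-4.5572  r=4.3772  x^+=-2.3555  v^+=-1.5152  a^+=-0.2095
step 4: x_pred=-3.7700  r=2.0600  x^+=-2.7338  v^+=-0.8686  a^+=0.1470
step 5: x_pred=-3.4412  r=2.1212  x^+=-2.3742  v^+=0.1165  a^+=0.5140
step 6: x_pred=-2.0727  r=2.7927  x^+=-0.6680  v^+=1.6955  a^+=0.9973

v_post = 1.6955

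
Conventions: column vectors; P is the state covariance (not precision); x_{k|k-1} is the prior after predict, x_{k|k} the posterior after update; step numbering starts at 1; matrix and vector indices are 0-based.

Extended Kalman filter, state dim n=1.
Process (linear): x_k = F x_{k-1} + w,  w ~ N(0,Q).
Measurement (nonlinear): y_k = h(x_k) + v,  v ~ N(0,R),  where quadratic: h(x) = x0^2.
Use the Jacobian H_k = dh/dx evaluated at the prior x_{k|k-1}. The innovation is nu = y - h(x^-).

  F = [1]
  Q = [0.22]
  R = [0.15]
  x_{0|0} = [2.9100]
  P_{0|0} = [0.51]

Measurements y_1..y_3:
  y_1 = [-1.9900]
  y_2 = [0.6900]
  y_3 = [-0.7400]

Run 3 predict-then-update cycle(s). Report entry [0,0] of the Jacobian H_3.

step 1: x^-=[2.9100]  P^-=[0.7300]  H_jac=[5.8200]  S=[24.8769]  K=[0.1708]  nu=[-10.4581]  x^+=[1.1239]  P^+=[0.0044]
step 2: x^-=[1.1239]  P^-=[0.2244]  H_jac=[2.2478]  S=[1.2838]  K=[0.3929]  nu=[-0.5732]  x^+=[0.8987]  P^+=[0.0262]
step 3: x^-=[0.8987]  P^-=[0.2462]  H_jac=[1.7974]  S=[0.9455]  K=[0.4681]  nu=[-1.5477]  x^+=[0.1743]  P^+=[0.0391]

H_jac[0,0] = 1.7974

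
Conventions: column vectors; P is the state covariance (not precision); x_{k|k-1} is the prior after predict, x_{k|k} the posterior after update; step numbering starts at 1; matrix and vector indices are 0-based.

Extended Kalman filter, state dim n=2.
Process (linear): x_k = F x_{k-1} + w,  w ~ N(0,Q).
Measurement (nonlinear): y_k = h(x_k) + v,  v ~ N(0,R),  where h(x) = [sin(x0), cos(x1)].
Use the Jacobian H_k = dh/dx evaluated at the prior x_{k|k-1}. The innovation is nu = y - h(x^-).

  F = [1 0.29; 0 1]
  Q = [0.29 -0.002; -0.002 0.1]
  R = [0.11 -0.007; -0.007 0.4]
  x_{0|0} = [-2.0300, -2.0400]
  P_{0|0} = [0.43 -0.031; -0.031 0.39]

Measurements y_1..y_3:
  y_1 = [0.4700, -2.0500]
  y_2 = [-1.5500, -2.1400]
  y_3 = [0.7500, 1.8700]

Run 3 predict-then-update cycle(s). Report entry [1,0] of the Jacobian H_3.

step 1: x^-=[-2.6216, -2.0400]  P^-=[0.7348 0.0801; 0.0801 0.4900]  H_jac=[-0.8678 0.0000; 0.0000 0.8919]  S=[0.6634 -0.0690; -0.0690 0.7898]  K=[-0.9606 0.0065; -0.0477 0.5492]  nu=[0.9669, -1.5978]  x^+=[-3.5608, -2.9636]  P^+=[0.1218 0.0105; 0.0105 0.2467]
step 2: x^-=[-4.4202, -2.9636]  P^-=[0.4386 0.0800; 0.0800 0.3467]  H_jac=[-0.2880 0.0000; 0.0000 0.1771]  S=[0.1464 -0.0111; -0.0111 0.4109]  K=[-0.8622 0.0112; -0.1464 0.1454]  nu=[-2.5076, -1.1558]  x^+=[-2.2712, -2.7646]  P^+=[0.3295 0.0594; 0.0594 0.3344]
step 3: x^-=[-3.0730, -2.7646]  P^-=[0.6821 0.1544; 0.1544 0.4344]  H_jac=[-0.9976 0.0000; 0.0000 0.3681]  S=[0.7889 -0.0637; -0.0637 0.4589]  K=[-0.8623 0.0042; -0.1690 0.3250]  nu=[0.8186, 2.7998]  x^+=[-3.7671, -1.9930]  P^+=[0.0951 0.0209; 0.0209 0.3564]

H_jac[1,0] = 0.0000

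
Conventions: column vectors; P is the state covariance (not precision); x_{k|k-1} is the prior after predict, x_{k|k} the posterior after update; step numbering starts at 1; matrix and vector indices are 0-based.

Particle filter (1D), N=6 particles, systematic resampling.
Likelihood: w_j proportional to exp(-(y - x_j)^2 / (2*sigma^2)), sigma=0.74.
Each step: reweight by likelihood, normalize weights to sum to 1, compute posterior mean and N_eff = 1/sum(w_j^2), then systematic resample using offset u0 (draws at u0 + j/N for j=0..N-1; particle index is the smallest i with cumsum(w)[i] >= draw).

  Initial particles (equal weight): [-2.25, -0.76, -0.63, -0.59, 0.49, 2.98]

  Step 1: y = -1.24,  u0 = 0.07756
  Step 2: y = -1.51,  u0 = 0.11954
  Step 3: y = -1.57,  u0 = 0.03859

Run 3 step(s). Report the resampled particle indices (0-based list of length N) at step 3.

resampled_idx = [0, 0, 1, 2, 3, 5]

step 1: w=[0.1481, 0.3045, 0.2675, 0.2555, 0.0244, 0.0000]  mean=-0.8718  Neff=3.9671  idx=[0, 1, 1, 2, 3, 3]
step 2: w=[0.1884, 0.1858, 0.1858, 0.1531, 0.1434, 0.1434]  mean=-0.9720  Neff=5.9123  idx=[0, 1, 2, 3, 4, 5]
step 3: w=[0.2162, 0.1811, 0.1811, 0.1472, 0.1372, 0.1372]  mean=-1.0163  Neff=5.8257  idx=[0, 0, 1, 2, 3, 5]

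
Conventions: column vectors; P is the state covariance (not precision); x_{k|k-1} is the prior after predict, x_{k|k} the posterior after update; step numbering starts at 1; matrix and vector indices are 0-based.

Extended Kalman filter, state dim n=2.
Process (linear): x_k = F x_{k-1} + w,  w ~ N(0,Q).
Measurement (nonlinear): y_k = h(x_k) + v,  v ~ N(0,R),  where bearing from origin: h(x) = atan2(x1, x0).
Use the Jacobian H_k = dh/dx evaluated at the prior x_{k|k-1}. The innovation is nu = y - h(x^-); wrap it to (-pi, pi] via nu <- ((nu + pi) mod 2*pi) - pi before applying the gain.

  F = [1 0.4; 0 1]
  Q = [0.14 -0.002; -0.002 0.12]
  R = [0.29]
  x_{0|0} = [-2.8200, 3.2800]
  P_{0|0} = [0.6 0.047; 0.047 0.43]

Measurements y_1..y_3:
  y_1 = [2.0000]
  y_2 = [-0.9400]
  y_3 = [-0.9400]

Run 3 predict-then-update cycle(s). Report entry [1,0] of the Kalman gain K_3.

step 1: x^-=[-1.5080, 3.2800]  P^-=[0.8464 0.2170; 0.2170 0.5500]  H_jac=[-0.2517 -0.1157]  S=[0.3636]  K=[-0.6549; -0.3252]  nu=[-0.0017]  x^+=[-1.5069, 3.2806]  P^+=[0.6904 0.1396; 0.1396 0.5115]
step 2: x^-=[-0.1946, 3.2806]  P^-=[1.0239 0.3422; 0.3422 0.6315]  H_jac=[-0.3038 -0.0180]  S=[0.3884]  K=[-0.8166; -0.2969]  nu=[-2.5701]  x^+=[1.9041, 4.0436]  P^+=[0.7649 0.2480; 0.2480 0.5973]
step 3: x^-=[3.5215, 4.0436]  P^-=[1.1989 0.4849; 0.4849 0.7173]  H_jac=[-0.1406 0.1225]  S=[0.3078]  K=[-0.3549; 0.0639]  nu=[-1.7943]  x^+=[4.1583, 3.9290]  P^+=[1.1601 0.4919; 0.4919 0.7160]

K[1,0] = 0.0639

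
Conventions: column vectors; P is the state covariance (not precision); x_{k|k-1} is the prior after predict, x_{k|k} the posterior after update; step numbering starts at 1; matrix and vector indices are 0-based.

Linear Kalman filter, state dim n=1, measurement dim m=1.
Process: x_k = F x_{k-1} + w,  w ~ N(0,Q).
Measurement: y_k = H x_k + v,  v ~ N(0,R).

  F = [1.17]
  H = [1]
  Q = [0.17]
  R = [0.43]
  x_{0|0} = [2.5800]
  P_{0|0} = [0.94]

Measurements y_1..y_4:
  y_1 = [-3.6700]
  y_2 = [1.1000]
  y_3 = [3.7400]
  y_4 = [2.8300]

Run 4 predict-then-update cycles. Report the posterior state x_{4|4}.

step 1: x^-=[3.0186]  P^-=[1.4568]  S=[1.8868]  K=[0.7721]  nu=[-6.6886]  x^+=[-2.1456]  P^+=[0.3320]
step 2: x^-=[-2.5104]  P^-=[0.6245]  S=[1.0545]  K=[0.5922]  nu=[3.6104]  x^+=[-0.3723]  P^+=[0.2547]
step 3: x^-=[-0.4356]  P^-=[0.5186]  S=[0.9486]  K=[0.5467]  nu=[4.1756]  x^+=[1.8472]  P^+=[0.2351]
step 4: x^-=[2.1612]  P^-=[0.4918]  S=[0.9218]  K=[0.5335]  nu=[0.6688]  x^+=[2.5180]  P^+=[0.2294]

x_post = [2.5180]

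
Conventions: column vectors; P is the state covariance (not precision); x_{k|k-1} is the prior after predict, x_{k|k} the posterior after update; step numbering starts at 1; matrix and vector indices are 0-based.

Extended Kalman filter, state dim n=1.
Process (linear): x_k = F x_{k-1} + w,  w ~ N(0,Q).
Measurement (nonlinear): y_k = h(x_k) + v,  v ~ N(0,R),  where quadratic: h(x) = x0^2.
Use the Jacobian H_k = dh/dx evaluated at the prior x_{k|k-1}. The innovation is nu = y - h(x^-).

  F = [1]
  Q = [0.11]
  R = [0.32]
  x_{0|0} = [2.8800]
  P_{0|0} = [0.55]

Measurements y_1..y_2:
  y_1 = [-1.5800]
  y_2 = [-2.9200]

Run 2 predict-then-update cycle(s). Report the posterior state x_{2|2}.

step 1: x^-=[2.8800]  P^-=[0.6600]  H_jac=[5.7600]  S=[22.2172]  K=[0.1711]  nu=[-9.8744]  x^+=[1.1904]  P^+=[0.0095]
step 2: x^-=[1.1904]  P^-=[0.1195]  H_jac=[2.3808]  S=[0.9974]  K=[0.2853]  nu=[-4.3370]  x^+=[-0.0468]  P^+=[0.0383]

x_post = [-0.0468]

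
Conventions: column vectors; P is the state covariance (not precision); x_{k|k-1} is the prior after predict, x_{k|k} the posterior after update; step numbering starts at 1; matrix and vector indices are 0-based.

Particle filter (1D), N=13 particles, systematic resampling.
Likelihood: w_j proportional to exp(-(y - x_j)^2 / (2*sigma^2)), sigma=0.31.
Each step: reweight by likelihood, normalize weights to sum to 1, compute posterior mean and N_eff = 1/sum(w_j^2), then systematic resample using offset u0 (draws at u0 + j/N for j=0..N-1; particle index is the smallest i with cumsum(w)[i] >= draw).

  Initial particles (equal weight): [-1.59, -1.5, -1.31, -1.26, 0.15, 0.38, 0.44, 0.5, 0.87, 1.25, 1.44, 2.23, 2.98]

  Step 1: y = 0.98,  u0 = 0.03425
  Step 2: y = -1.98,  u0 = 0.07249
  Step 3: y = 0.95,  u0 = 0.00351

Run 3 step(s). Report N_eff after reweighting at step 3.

N_eff = 12.3357

step 1: w=[0.0000, 0.0000, 0.0000, 0.0000, 0.0104, 0.0578, 0.0825, 0.1134, 0.3532, 0.2574, 0.1251, 0.0001, 0.0000]  mean=0.9260  Neff=4.3518  idx=[5, 6, 7, 8, 8, 8, 8, 8, 9, 9, 9, 10, 10]
step 2: w=[0.7852, 0.1766, 0.0382, 0.0000, 0.0000, 0.0000, 0.0000, 0.0000, 0.0000, 0.0000, 0.0000, 0.0000, 0.0000]  mean=0.3952  Neff=1.5405  idx=[0, 0, 0, 0, 0, 0, 0, 0, 0, 0, 1, 1, 2]
step 3: w=[0.0681, 0.0681, 0.0681, 0.0681, 0.0681, 0.0681, 0.0681, 0.0681, 0.0681, 0.0681, 0.0954, 0.0954, 0.1287]  mean=0.4069  Neff=12.3357  idx=[0, 1, 2, 3, 4, 5, 6, 7, 9, 10, 10, 11, 12]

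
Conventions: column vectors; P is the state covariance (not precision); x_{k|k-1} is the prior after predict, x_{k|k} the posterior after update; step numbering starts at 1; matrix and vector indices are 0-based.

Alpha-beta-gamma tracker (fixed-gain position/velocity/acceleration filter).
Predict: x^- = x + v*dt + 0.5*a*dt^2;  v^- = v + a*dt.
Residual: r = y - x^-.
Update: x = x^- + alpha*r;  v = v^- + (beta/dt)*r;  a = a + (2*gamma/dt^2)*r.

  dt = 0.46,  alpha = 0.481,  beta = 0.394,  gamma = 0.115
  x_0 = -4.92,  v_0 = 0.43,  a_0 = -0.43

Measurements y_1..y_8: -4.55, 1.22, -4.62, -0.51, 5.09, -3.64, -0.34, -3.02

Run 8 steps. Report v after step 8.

step 1: x_pred=-4.7677  r=0.2177  x^+=-4.6630  v^+=0.4187  a^+=-0.1934
step 2: x_pred=-4.4909  r=5.7109  x^+=-1.7439  v^+=5.2212  a^+=6.0141
step 3: x_pred=1.2941  r=-5.9141  x^+=-1.5506  v^+=2.9221  a^+=-0.4143
step 4: x_pred=-0.2502  r=-0.2598  x^+=-0.3752  v^+=2.5090  a^+=-0.6966
step 5: x_pred=0.7053  r=4.3847  x^+=2.8143  v^+=5.9442  a^+=4.0694
step 6: x_pred=5.9792  r=-9.6192  x^+=1.3524  v^+=-0.4229  a^+=-6.3863
step 7: x_pred=0.4822  r=-0.8222  x^+=0.0867  v^+=-4.0648  a^+=-7.2799
step 8: x_pred=-2.5533  r=-0.4667  x^+=-2.7778  v^+=-7.8133  a^+=-7.7872

v_post = -7.8133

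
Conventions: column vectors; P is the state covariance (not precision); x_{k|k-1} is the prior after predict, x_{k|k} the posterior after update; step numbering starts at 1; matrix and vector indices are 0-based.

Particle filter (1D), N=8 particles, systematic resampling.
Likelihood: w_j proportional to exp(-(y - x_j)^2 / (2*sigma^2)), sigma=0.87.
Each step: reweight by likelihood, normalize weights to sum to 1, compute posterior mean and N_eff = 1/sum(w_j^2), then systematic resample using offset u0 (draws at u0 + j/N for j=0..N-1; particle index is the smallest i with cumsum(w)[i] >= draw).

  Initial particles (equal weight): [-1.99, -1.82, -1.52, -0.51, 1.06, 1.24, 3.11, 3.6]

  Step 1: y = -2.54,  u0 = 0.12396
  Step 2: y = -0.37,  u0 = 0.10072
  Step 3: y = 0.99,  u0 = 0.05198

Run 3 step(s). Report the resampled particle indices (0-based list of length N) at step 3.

step 1: w=[0.3903, 0.3385, 0.2397, 0.0313, 0.0001, 0.0000, 0.0000, 0.0000]  mean=-1.7730  Neff=3.0734  idx=[0, 0, 0, 1, 1, 2, 2, 3]
step 2: w=[0.0620, 0.0620, 0.0620, 0.0875, 0.0875, 0.1464, 0.1464, 0.3463]  mean=-1.3101  Neff=5.2736  idx=[1, 3, 4, 5, 6, 7, 7, 7]
step 3: w=[0.0039, 0.0075, 0.0075, 0.0215, 0.0215, 0.3127, 0.3127, 0.3127]  mean=-0.5790  Neff=3.3974  idx=[4, 5, 5, 6, 6, 6, 7, 7]

resampled_idx = [4, 5, 5, 6, 6, 6, 7, 7]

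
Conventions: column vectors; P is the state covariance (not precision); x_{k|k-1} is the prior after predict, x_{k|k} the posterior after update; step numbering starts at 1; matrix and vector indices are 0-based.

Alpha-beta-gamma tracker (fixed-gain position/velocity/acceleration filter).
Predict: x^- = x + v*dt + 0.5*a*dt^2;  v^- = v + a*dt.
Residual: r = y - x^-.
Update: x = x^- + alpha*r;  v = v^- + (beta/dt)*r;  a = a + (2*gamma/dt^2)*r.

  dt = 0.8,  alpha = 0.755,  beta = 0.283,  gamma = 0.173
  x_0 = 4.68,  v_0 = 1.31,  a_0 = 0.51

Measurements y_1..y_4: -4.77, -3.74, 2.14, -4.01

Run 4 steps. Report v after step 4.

v_post = -2.9737

step 1: x_pred=5.8912  r=-10.6612  x^+=-2.1580  v^+=-2.0534  a^+=-5.2537
step 2: x_pred=-5.4819  r=1.7419  x^+=-4.1668  v^+=-5.6402  a^+=-4.3120
step 3: x_pred=-10.0587  r=12.1987  x^+=-0.8487  v^+=-4.7745  a^+=2.2830
step 4: x_pred=-3.9377  r=-0.0723  x^+=-3.9923  v^+=-2.9737  a^+=2.2439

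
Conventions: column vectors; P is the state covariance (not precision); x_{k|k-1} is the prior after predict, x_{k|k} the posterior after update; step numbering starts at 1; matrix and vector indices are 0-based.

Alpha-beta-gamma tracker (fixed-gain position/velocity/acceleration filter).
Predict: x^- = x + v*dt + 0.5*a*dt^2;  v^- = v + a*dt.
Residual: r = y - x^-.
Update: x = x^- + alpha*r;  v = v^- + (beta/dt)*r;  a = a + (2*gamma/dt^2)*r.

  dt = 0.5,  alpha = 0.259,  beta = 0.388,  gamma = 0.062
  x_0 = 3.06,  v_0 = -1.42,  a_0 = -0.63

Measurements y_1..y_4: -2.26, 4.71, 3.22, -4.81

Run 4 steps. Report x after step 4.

step 1: x_pred=2.2713  r=-4.5312  x^+=1.0977  v^+=-5.2513  a^+=-2.8775
step 2: x_pred=-1.8877  r=6.5977  x^+=-0.1789  v^+=-1.5702  a^+=0.3949
step 3: x_pred=-0.9146  r=4.1346  x^+=0.1563  v^+=1.8357  a^+=2.4457
step 4: x_pred=1.3798  r=-6.1898  x^+=-0.2233  v^+=-1.7447  a^+=-0.6244

x_post = -0.2233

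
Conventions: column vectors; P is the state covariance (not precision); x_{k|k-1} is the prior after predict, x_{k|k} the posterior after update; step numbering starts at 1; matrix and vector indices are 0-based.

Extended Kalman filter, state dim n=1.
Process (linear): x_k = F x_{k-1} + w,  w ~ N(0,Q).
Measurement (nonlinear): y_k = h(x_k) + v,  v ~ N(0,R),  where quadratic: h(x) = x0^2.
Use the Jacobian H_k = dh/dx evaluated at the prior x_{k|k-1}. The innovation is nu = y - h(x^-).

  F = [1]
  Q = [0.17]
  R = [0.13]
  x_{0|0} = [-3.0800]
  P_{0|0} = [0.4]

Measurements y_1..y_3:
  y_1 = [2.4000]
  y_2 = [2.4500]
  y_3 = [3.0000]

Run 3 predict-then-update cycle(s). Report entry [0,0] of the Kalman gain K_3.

step 1: x^-=[-3.0800]  P^-=[0.5700]  H_jac=[-6.1600]  S=[21.7590]  K=[-0.1614]  nu=[-7.0864]  x^+=[-1.9365]  P^+=[0.0034]
step 2: x^-=[-1.9365]  P^-=[0.1734]  H_jac=[-3.8730]  S=[2.7311]  K=[-0.2459]  nu=[-1.3000]  x^+=[-1.6168]  P^+=[0.0083]
step 3: x^-=[-1.6168]  P^-=[0.1783]  H_jac=[-3.2336]  S=[1.9939]  K=[-0.2891]  nu=[0.3859]  x^+=[-1.7284]  P^+=[0.0116]

K[0,0] = -0.2891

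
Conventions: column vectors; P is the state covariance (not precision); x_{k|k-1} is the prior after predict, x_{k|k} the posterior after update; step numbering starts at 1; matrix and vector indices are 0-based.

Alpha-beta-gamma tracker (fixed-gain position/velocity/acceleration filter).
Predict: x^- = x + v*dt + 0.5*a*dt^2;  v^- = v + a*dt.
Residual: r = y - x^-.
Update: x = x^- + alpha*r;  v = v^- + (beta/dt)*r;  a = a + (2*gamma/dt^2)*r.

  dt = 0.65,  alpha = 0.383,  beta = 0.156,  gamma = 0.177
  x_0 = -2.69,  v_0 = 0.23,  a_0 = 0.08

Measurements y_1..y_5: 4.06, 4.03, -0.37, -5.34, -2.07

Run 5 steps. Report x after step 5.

x_post = 1.8827

step 1: x_pred=-2.5236  r=6.5836  x^+=-0.0021  v^+=1.8621  a^+=5.5962
step 2: x_pred=2.3905  r=1.6395  x^+=3.0184  v^+=5.8931  a^+=6.9699
step 3: x_pred=8.3213  r=-8.6913  x^+=4.9925  v^+=8.3376  a^+=-0.3123
step 4: x_pred=10.3460  r=-15.6860  x^+=4.3383  v^+=4.3700  a^+=-13.4551
step 5: x_pred=4.3364  r=-6.4064  x^+=1.8827  v^+=-5.9133  a^+=-18.8228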